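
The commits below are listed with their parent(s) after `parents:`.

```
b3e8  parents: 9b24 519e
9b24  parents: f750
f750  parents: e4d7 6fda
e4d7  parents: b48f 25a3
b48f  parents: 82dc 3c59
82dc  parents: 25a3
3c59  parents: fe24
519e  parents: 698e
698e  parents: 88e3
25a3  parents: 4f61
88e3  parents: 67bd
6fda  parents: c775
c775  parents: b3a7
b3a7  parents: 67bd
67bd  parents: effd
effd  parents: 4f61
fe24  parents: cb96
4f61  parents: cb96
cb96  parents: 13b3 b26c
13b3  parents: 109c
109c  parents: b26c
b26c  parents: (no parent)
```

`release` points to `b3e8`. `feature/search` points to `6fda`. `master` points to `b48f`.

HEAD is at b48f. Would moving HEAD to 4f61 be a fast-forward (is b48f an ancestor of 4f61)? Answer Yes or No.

A fast-forward from b48f to 4f61 is possible iff b48f is an ancestor of 4f61.
Ancestors of 4f61: {109c, 13b3, 4f61, b26c, cb96}.
b48f is not among them, so fast-forward is not possible.

No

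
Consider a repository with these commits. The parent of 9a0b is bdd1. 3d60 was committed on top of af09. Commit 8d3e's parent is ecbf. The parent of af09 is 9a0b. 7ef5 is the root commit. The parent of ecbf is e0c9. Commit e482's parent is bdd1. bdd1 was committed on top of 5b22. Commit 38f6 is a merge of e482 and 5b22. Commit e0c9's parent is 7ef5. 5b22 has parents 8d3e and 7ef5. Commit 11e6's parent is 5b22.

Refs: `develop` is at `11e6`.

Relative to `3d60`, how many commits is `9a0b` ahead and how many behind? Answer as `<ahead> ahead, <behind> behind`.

0 ahead, 2 behind

Reachable from 9a0b: {5b22, 7ef5, 8d3e, 9a0b, bdd1, e0c9, ecbf}.
Reachable from 3d60: {3d60, 5b22, 7ef5, 8d3e, 9a0b, af09, bdd1, e0c9, ecbf}.
Only in 9a0b's history (ahead): {} — 0.
Only in 3d60's history (behind): {3d60, af09} — 2.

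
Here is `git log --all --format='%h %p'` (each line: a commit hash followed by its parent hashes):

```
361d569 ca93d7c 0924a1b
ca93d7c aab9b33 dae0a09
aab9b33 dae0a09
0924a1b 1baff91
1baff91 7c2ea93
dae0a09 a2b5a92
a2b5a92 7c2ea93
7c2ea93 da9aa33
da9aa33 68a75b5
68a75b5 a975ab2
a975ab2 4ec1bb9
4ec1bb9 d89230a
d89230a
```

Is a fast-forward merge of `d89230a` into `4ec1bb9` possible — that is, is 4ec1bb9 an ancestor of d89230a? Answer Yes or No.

A fast-forward from 4ec1bb9 to d89230a is possible iff 4ec1bb9 is an ancestor of d89230a.
Ancestors of d89230a: {d89230a}.
4ec1bb9 is not among them, so fast-forward is not possible.

No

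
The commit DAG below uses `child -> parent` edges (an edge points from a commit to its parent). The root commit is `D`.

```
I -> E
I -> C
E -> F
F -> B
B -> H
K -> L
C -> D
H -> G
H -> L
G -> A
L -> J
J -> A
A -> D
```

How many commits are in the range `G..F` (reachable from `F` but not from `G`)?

Reachable from F: {A, B, D, F, G, H, J, L}.
Reachable from G: {A, D, G}.
In F's history but not G's: {B, F, H, J, L} — 5 commits.

5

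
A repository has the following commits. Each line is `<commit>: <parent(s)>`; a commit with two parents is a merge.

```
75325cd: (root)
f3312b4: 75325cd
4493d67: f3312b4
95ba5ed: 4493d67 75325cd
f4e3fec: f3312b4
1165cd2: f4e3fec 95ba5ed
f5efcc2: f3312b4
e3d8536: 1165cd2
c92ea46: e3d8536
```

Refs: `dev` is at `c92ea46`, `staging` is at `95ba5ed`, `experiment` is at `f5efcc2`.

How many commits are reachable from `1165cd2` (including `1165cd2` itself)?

Walking parent pointers from 1165cd2: reachable set = {1165cd2, 4493d67, 75325cd, 95ba5ed, f3312b4, f4e3fec}.
That is 6 commits.

6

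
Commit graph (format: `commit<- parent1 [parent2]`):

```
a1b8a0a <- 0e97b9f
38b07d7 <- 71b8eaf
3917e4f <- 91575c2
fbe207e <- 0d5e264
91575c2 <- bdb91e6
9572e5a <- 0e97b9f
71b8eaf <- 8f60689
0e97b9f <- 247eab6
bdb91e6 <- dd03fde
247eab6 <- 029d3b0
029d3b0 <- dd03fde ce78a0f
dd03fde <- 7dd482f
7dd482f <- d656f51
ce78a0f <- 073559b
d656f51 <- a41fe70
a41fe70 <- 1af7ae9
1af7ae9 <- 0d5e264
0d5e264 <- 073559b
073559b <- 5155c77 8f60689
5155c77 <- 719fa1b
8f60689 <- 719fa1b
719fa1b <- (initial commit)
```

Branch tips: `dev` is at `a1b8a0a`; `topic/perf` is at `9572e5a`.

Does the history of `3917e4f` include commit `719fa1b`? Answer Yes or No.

Ancestors of 3917e4f (commits reachable by following parents): {073559b, 0d5e264, 1af7ae9, 3917e4f, 5155c77, 719fa1b, 7dd482f, 8f60689, 91575c2, a41fe70, bdb91e6, d656f51, dd03fde}.
719fa1b is in that set, so it is an ancestor of 3917e4f.

Yes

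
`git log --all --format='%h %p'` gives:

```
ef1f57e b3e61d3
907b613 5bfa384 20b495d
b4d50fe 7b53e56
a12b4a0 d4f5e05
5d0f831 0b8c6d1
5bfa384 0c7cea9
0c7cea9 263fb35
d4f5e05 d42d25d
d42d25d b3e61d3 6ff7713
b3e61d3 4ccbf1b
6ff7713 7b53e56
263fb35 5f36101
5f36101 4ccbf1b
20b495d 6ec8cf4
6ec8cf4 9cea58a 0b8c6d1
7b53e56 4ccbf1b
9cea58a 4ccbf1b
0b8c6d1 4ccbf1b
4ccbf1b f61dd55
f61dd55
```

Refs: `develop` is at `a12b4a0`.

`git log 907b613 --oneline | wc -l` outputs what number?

11

Walking parent pointers from 907b613: reachable set = {0b8c6d1, 0c7cea9, 20b495d, 263fb35, 4ccbf1b, 5bfa384, 5f36101, 6ec8cf4, 907b613, 9cea58a, f61dd55}.
That is 11 commits.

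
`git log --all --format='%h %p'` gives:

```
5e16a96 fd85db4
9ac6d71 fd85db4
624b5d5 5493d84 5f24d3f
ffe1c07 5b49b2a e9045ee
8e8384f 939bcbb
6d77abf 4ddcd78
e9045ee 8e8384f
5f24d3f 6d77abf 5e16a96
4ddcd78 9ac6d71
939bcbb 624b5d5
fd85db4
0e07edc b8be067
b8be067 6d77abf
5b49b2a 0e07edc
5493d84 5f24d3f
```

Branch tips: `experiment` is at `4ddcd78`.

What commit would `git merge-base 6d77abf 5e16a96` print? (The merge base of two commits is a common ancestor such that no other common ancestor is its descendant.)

Ancestors of 6d77abf: {4ddcd78, 6d77abf, 9ac6d71, fd85db4}.
Ancestors of 5e16a96: {5e16a96, fd85db4}.
Common ancestors: {fd85db4}.
The only common ancestor is fd85db4, so it is the merge base.

fd85db4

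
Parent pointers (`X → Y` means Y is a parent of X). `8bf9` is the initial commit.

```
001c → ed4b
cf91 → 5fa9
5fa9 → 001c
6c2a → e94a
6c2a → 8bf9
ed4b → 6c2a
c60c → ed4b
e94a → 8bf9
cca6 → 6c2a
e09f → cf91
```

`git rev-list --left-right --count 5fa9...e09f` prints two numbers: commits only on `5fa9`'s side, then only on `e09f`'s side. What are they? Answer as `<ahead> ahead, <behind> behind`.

0 ahead, 2 behind

Reachable from 5fa9: {001c, 5fa9, 6c2a, 8bf9, e94a, ed4b}.
Reachable from e09f: {001c, 5fa9, 6c2a, 8bf9, cf91, e09f, e94a, ed4b}.
Only in 5fa9's history (ahead): {} — 0.
Only in e09f's history (behind): {cf91, e09f} — 2.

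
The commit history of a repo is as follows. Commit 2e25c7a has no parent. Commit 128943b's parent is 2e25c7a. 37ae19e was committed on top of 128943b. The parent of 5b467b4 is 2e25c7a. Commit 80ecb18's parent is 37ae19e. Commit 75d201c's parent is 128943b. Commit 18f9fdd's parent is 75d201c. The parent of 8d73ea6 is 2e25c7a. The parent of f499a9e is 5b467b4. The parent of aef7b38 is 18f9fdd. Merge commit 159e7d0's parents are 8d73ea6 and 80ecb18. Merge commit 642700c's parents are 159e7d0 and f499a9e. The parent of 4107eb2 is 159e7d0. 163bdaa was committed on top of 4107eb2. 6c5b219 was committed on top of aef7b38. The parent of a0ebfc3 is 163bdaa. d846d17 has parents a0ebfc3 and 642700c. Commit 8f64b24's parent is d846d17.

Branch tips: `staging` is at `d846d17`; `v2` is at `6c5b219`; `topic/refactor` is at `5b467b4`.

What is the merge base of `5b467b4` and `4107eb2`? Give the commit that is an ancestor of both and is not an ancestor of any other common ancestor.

Ancestors of 5b467b4: {2e25c7a, 5b467b4}.
Ancestors of 4107eb2: {128943b, 159e7d0, 2e25c7a, 37ae19e, 4107eb2, 80ecb18, 8d73ea6}.
Common ancestors: {2e25c7a}.
The only common ancestor is 2e25c7a, so it is the merge base.

2e25c7a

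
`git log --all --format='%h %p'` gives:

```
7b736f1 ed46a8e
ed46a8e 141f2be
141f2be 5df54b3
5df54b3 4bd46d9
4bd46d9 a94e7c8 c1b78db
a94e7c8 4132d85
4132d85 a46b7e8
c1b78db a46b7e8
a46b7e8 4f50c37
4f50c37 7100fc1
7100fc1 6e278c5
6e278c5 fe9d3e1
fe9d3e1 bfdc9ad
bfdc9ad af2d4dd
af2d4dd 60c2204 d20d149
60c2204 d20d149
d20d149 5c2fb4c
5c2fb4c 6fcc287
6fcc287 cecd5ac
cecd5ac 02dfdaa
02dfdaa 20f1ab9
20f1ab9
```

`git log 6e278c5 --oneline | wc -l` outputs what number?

Walking parent pointers from 6e278c5: reachable set = {02dfdaa, 20f1ab9, 5c2fb4c, 60c2204, 6e278c5, 6fcc287, af2d4dd, bfdc9ad, cecd5ac, d20d149, fe9d3e1}.
That is 11 commits.

11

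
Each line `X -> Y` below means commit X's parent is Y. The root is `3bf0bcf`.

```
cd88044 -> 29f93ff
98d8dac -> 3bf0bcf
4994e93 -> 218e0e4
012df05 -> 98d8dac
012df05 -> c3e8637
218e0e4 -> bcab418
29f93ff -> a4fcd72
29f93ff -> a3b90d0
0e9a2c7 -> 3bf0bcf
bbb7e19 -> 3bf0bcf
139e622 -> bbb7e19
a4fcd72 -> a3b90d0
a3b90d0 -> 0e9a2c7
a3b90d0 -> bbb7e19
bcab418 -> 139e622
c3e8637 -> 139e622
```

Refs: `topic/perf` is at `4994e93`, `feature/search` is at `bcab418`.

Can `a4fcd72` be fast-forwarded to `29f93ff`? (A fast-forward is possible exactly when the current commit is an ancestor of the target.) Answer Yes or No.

Yes

A fast-forward from a4fcd72 to 29f93ff is possible iff a4fcd72 is an ancestor of 29f93ff.
Ancestors of 29f93ff: {0e9a2c7, 29f93ff, 3bf0bcf, a3b90d0, a4fcd72, bbb7e19}.
a4fcd72 is among them, so fast-forward is possible.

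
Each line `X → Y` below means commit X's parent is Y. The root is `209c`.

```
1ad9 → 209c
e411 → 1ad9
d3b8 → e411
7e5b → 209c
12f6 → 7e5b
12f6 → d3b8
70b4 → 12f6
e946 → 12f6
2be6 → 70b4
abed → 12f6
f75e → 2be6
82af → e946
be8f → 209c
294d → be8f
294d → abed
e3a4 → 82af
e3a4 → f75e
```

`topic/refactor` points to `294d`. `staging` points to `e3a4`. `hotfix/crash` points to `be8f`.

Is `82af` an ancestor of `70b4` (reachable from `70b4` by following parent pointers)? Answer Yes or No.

No

Ancestors of 70b4: {12f6, 1ad9, 209c, 70b4, 7e5b, d3b8, e411}.
82af is not in that set, so it is not an ancestor of 70b4.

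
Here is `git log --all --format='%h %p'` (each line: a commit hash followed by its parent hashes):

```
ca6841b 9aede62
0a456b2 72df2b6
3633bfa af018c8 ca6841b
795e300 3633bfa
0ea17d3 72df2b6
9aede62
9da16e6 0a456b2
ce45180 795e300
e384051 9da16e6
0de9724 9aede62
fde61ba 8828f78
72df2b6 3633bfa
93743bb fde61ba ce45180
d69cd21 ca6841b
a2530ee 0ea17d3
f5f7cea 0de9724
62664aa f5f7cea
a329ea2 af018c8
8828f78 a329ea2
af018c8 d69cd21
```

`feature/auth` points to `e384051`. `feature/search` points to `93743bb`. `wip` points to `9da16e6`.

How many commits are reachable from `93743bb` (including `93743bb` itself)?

11

Walking parent pointers from 93743bb: reachable set = {3633bfa, 795e300, 8828f78, 93743bb, 9aede62, a329ea2, af018c8, ca6841b, ce45180, d69cd21, fde61ba}.
That is 11 commits.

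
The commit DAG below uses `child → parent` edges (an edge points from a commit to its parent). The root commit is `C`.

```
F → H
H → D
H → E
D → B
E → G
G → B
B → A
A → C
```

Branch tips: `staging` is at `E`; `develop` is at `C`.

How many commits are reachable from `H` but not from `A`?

Reachable from H: {A, B, C, D, E, G, H}.
Reachable from A: {A, C}.
In H's history but not A's: {B, D, E, G, H} — 5 commits.

5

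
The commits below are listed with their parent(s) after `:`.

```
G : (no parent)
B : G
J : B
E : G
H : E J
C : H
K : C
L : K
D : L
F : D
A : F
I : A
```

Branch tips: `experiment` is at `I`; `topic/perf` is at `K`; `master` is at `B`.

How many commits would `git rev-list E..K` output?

5

Reachable from K: {B, C, E, G, H, J, K}.
Reachable from E: {E, G}.
In K's history but not E's: {B, C, H, J, K} — 5 commits.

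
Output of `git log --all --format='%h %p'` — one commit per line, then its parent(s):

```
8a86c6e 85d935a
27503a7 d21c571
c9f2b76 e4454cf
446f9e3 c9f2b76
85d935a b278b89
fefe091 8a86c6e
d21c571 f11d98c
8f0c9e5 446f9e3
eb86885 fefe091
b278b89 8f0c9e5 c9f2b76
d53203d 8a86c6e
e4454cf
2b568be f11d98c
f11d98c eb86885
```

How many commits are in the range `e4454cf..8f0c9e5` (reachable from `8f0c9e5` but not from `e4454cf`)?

Reachable from 8f0c9e5: {446f9e3, 8f0c9e5, c9f2b76, e4454cf}.
Reachable from e4454cf: {e4454cf}.
In 8f0c9e5's history but not e4454cf's: {446f9e3, 8f0c9e5, c9f2b76} — 3 commits.

3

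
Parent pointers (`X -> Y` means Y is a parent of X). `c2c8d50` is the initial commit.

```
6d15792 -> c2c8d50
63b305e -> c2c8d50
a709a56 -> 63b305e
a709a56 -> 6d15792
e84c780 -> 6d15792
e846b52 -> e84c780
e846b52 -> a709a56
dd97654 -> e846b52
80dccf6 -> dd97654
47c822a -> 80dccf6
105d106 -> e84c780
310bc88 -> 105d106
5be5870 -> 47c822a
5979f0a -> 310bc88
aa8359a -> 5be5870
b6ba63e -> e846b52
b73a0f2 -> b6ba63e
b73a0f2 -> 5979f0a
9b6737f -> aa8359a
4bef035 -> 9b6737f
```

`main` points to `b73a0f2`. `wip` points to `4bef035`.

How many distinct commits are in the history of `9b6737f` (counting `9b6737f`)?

Walking parent pointers from 9b6737f: reachable set = {47c822a, 5be5870, 63b305e, 6d15792, 80dccf6, 9b6737f, a709a56, aa8359a, c2c8d50, dd97654, e846b52, e84c780}.
That is 12 commits.

12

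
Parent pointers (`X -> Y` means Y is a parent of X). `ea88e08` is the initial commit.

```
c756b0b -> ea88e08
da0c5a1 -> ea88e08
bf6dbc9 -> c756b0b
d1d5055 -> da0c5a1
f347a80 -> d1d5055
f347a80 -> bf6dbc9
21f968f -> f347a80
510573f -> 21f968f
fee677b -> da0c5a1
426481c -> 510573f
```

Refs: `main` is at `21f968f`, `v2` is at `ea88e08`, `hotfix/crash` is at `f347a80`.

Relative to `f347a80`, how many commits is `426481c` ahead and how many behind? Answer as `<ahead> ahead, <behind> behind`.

3 ahead, 0 behind

Reachable from 426481c: {21f968f, 426481c, 510573f, bf6dbc9, c756b0b, d1d5055, da0c5a1, ea88e08, f347a80}.
Reachable from f347a80: {bf6dbc9, c756b0b, d1d5055, da0c5a1, ea88e08, f347a80}.
Only in 426481c's history (ahead): {21f968f, 426481c, 510573f} — 3.
Only in f347a80's history (behind): {} — 0.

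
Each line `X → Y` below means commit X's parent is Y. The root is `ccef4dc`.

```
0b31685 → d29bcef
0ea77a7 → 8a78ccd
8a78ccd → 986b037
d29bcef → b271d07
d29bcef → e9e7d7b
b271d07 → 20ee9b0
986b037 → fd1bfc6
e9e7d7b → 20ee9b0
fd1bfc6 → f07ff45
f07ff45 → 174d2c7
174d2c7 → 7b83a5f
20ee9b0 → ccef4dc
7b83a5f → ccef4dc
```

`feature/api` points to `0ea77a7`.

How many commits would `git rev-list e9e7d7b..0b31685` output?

3

Reachable from 0b31685: {0b31685, 20ee9b0, b271d07, ccef4dc, d29bcef, e9e7d7b}.
Reachable from e9e7d7b: {20ee9b0, ccef4dc, e9e7d7b}.
In 0b31685's history but not e9e7d7b's: {0b31685, b271d07, d29bcef} — 3 commits.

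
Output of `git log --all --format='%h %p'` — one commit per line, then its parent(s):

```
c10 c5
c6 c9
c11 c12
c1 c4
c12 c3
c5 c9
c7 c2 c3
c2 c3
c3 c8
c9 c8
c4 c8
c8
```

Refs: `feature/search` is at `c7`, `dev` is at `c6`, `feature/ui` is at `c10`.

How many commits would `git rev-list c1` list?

Walking parent pointers from c1: reachable set = {c1, c4, c8}.
That is 3 commits.

3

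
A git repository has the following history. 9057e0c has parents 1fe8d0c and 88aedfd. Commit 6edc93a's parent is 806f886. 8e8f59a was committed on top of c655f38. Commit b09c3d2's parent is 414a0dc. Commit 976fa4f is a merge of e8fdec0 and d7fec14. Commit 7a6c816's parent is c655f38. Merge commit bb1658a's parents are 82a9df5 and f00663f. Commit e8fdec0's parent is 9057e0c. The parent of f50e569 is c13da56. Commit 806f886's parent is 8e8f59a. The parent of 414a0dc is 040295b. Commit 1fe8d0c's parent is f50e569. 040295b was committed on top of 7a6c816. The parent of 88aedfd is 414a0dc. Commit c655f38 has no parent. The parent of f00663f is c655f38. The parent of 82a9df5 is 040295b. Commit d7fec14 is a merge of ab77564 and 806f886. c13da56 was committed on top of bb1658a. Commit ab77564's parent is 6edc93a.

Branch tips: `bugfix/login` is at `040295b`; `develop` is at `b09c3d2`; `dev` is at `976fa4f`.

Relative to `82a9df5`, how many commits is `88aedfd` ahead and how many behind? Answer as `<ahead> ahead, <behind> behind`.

2 ahead, 1 behind

Reachable from 88aedfd: {040295b, 414a0dc, 7a6c816, 88aedfd, c655f38}.
Reachable from 82a9df5: {040295b, 7a6c816, 82a9df5, c655f38}.
Only in 88aedfd's history (ahead): {414a0dc, 88aedfd} — 2.
Only in 82a9df5's history (behind): {82a9df5} — 1.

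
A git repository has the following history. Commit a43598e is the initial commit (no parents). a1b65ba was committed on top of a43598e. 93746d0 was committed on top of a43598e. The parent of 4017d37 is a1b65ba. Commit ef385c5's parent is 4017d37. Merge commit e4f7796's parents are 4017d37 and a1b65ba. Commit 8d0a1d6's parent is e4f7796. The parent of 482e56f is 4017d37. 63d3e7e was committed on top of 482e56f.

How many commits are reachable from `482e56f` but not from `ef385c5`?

1

Reachable from 482e56f: {4017d37, 482e56f, a1b65ba, a43598e}.
Reachable from ef385c5: {4017d37, a1b65ba, a43598e, ef385c5}.
In 482e56f's history but not ef385c5's: {482e56f} — 1 commit.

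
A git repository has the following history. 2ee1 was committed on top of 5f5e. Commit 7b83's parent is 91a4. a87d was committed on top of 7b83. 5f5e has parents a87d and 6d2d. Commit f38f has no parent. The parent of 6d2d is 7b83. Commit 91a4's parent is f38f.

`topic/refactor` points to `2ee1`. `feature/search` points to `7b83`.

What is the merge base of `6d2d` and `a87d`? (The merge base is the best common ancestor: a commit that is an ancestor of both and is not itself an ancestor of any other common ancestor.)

7b83

Ancestors of 6d2d: {6d2d, 7b83, 91a4, f38f}.
Ancestors of a87d: {7b83, 91a4, a87d, f38f}.
Common ancestors: {7b83, 91a4, f38f}.
Among these, 7b83 is not an ancestor of any other common ancestor — it is the merge base.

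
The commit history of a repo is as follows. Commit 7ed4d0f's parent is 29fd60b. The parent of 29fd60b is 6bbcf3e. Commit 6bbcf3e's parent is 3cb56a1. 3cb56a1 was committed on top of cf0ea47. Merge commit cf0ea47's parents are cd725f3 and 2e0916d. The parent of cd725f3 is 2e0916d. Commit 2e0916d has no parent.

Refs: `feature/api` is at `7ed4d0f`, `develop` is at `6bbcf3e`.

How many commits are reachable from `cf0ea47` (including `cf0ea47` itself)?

Walking parent pointers from cf0ea47: reachable set = {2e0916d, cd725f3, cf0ea47}.
That is 3 commits.

3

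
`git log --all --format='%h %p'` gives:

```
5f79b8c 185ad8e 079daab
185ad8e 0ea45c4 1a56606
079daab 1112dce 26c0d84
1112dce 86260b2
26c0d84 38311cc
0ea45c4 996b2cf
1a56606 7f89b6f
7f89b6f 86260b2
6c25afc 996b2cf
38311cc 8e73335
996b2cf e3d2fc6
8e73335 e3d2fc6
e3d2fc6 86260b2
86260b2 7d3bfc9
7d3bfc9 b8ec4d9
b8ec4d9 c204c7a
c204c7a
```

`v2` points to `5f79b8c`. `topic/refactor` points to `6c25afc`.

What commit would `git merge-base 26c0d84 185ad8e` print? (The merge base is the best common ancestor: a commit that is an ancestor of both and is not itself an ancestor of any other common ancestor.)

e3d2fc6

Ancestors of 26c0d84: {26c0d84, 38311cc, 7d3bfc9, 86260b2, 8e73335, b8ec4d9, c204c7a, e3d2fc6}.
Ancestors of 185ad8e: {0ea45c4, 185ad8e, 1a56606, 7d3bfc9, 7f89b6f, 86260b2, 996b2cf, b8ec4d9, c204c7a, e3d2fc6}.
Common ancestors: {7d3bfc9, 86260b2, b8ec4d9, c204c7a, e3d2fc6}.
Among these, e3d2fc6 is not an ancestor of any other common ancestor — it is the merge base.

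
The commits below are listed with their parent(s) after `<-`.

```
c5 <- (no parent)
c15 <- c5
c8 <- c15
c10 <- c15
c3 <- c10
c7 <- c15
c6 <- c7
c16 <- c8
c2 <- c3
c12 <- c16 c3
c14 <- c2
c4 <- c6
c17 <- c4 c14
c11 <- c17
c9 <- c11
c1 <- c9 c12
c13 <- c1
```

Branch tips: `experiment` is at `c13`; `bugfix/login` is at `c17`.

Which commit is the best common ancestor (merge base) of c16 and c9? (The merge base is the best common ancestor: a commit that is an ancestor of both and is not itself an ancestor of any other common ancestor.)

Ancestors of c16: {c15, c16, c5, c8}.
Ancestors of c9: {c10, c11, c14, c15, c17, c2, c3, c4, c5, c6, c7, c9}.
Common ancestors: {c15, c5}.
Among these, c15 is not an ancestor of any other common ancestor — it is the merge base.

c15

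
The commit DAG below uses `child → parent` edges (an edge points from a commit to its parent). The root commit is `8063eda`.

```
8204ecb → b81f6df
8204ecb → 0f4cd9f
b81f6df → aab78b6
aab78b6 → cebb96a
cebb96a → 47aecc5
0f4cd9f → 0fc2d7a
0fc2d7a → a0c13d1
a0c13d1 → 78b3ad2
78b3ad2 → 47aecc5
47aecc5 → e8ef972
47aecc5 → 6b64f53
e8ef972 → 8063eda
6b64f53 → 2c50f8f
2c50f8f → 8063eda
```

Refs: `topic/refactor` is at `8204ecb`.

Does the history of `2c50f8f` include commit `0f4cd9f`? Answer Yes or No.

Ancestors of 2c50f8f: {2c50f8f, 8063eda}.
0f4cd9f is not in that set, so it is not an ancestor of 2c50f8f.

No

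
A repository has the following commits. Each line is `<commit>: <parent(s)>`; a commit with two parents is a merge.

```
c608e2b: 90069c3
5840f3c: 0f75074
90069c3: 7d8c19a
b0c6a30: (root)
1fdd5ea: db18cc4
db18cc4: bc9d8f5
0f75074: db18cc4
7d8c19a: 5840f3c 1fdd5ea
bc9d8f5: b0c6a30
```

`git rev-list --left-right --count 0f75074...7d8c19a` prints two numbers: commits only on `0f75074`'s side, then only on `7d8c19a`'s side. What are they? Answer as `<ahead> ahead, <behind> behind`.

Reachable from 0f75074: {0f75074, b0c6a30, bc9d8f5, db18cc4}.
Reachable from 7d8c19a: {0f75074, 1fdd5ea, 5840f3c, 7d8c19a, b0c6a30, bc9d8f5, db18cc4}.
Only in 0f75074's history (ahead): {} — 0.
Only in 7d8c19a's history (behind): {1fdd5ea, 5840f3c, 7d8c19a} — 3.

0 ahead, 3 behind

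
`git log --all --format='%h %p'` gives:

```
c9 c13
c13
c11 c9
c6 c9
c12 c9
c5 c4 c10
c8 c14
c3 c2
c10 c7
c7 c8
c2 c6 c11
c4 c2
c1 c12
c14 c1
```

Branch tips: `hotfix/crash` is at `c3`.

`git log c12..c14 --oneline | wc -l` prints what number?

2

Reachable from c14: {c1, c12, c13, c14, c9}.
Reachable from c12: {c12, c13, c9}.
In c14's history but not c12's: {c1, c14} — 2 commits.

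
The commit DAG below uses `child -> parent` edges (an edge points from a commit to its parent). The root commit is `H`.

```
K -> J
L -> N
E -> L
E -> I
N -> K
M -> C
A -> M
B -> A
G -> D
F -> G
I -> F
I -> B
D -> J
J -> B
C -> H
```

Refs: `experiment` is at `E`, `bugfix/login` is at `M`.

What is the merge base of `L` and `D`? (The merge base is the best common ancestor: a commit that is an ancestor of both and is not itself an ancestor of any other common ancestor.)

Ancestors of L: {A, B, C, H, J, K, L, M, N}.
Ancestors of D: {A, B, C, D, H, J, M}.
Common ancestors: {A, B, C, H, J, M}.
Among these, J is not an ancestor of any other common ancestor — it is the merge base.

J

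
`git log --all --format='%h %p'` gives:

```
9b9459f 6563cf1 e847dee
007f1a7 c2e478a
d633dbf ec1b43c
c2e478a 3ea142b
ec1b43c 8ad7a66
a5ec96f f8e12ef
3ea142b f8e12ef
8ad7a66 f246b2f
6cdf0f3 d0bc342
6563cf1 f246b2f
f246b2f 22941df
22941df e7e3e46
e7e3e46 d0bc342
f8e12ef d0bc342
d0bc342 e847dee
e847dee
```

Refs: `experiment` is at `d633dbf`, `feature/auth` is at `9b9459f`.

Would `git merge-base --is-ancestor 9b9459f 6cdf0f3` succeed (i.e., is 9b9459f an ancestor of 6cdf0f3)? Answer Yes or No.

Ancestors of 6cdf0f3: {6cdf0f3, d0bc342, e847dee}.
9b9459f is not in that set, so it is not an ancestor of 6cdf0f3.

No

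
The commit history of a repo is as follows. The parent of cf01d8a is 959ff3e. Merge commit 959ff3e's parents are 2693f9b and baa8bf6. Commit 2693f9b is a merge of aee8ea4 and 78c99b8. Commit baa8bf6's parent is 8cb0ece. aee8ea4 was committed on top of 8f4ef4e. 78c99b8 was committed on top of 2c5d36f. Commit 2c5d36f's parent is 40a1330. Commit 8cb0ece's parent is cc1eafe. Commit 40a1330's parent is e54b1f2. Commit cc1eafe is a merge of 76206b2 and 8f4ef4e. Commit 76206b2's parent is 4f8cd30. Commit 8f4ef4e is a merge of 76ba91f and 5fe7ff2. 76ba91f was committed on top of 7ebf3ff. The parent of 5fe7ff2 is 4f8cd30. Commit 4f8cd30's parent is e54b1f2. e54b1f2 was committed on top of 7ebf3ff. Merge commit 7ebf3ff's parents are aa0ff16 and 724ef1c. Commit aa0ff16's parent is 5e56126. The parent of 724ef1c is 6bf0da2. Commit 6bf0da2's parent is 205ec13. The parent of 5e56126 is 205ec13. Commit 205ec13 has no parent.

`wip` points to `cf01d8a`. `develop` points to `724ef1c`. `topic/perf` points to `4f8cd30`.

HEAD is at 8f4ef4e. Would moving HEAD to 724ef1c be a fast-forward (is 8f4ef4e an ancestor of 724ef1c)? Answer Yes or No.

No

A fast-forward from 8f4ef4e to 724ef1c is possible iff 8f4ef4e is an ancestor of 724ef1c.
Ancestors of 724ef1c: {205ec13, 6bf0da2, 724ef1c}.
8f4ef4e is not among them, so fast-forward is not possible.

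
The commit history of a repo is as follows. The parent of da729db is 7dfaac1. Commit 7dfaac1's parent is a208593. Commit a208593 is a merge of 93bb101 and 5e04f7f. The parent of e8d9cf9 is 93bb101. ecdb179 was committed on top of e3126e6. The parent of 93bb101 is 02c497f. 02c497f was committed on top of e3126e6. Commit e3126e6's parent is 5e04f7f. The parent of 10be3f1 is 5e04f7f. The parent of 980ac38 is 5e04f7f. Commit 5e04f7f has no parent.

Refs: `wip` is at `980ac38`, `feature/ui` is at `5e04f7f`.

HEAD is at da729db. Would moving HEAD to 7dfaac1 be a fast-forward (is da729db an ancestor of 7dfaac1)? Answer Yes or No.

No

A fast-forward from da729db to 7dfaac1 is possible iff da729db is an ancestor of 7dfaac1.
Ancestors of 7dfaac1: {02c497f, 5e04f7f, 7dfaac1, 93bb101, a208593, e3126e6}.
da729db is not among them, so fast-forward is not possible.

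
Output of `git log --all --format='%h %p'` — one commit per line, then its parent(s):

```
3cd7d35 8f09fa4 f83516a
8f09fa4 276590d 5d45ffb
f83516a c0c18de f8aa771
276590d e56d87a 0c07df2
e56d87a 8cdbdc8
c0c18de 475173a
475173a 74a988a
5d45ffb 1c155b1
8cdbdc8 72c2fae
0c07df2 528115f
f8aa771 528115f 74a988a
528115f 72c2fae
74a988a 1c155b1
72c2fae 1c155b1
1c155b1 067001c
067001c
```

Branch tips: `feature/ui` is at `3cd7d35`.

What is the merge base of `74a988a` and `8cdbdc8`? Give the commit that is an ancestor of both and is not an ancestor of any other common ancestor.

1c155b1

Ancestors of 74a988a: {067001c, 1c155b1, 74a988a}.
Ancestors of 8cdbdc8: {067001c, 1c155b1, 72c2fae, 8cdbdc8}.
Common ancestors: {067001c, 1c155b1}.
Among these, 1c155b1 is not an ancestor of any other common ancestor — it is the merge base.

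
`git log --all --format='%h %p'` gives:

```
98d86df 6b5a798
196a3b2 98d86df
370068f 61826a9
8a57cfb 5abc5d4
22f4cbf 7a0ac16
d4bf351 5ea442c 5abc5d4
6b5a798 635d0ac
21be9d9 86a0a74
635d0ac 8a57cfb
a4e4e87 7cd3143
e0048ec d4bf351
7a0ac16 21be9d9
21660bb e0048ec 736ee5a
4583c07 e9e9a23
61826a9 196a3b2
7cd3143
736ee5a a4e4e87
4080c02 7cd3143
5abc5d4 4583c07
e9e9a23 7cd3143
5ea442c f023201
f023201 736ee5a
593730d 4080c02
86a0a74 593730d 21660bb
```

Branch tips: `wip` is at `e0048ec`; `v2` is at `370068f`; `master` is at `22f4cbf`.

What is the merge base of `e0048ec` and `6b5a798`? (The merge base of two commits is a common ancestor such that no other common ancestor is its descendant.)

5abc5d4

Ancestors of e0048ec: {4583c07, 5abc5d4, 5ea442c, 736ee5a, 7cd3143, a4e4e87, d4bf351, e0048ec, e9e9a23, f023201}.
Ancestors of 6b5a798: {4583c07, 5abc5d4, 635d0ac, 6b5a798, 7cd3143, 8a57cfb, e9e9a23}.
Common ancestors: {4583c07, 5abc5d4, 7cd3143, e9e9a23}.
Among these, 5abc5d4 is not an ancestor of any other common ancestor — it is the merge base.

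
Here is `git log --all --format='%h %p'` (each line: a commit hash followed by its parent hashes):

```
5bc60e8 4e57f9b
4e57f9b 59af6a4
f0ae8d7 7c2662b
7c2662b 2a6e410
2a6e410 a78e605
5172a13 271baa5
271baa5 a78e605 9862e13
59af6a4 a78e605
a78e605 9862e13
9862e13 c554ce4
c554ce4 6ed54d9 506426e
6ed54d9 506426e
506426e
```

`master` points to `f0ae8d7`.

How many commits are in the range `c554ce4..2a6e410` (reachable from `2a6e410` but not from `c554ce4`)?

3

Reachable from 2a6e410: {2a6e410, 506426e, 6ed54d9, 9862e13, a78e605, c554ce4}.
Reachable from c554ce4: {506426e, 6ed54d9, c554ce4}.
In 2a6e410's history but not c554ce4's: {2a6e410, 9862e13, a78e605} — 3 commits.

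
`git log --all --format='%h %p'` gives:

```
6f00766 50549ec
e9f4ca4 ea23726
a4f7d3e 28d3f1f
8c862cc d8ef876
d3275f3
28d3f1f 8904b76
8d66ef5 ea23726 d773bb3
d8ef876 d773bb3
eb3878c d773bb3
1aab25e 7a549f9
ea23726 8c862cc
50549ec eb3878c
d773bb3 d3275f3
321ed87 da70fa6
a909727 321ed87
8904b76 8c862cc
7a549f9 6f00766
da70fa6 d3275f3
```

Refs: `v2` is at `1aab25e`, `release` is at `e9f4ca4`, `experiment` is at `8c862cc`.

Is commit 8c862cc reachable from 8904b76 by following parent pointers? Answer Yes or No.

Yes

Ancestors of 8904b76 (commits reachable by following parents): {8904b76, 8c862cc, d3275f3, d773bb3, d8ef876}.
8c862cc is in that set, so it is an ancestor of 8904b76.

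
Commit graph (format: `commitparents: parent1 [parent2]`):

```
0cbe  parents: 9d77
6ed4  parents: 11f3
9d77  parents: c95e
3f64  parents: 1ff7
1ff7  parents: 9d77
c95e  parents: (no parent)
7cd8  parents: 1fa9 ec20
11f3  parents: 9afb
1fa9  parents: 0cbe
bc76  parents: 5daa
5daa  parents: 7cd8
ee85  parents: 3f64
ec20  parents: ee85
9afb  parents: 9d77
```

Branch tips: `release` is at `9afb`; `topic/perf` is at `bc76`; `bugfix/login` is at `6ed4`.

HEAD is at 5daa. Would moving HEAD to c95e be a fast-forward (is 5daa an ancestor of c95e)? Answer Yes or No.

No

A fast-forward from 5daa to c95e is possible iff 5daa is an ancestor of c95e.
Ancestors of c95e: {c95e}.
5daa is not among them, so fast-forward is not possible.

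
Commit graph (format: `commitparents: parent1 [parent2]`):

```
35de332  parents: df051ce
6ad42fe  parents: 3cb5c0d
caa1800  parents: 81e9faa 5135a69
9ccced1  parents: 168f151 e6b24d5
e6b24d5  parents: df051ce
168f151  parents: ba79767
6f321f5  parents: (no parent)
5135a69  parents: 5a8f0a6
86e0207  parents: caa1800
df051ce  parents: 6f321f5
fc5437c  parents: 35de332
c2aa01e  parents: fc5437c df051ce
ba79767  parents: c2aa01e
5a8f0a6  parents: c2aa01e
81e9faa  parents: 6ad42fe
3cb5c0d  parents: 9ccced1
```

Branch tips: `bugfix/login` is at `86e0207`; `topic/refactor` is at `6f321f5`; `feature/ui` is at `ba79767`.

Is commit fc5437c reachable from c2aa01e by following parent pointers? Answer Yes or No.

Yes

Ancestors of c2aa01e (commits reachable by following parents): {35de332, 6f321f5, c2aa01e, df051ce, fc5437c}.
fc5437c is in that set, so it is an ancestor of c2aa01e.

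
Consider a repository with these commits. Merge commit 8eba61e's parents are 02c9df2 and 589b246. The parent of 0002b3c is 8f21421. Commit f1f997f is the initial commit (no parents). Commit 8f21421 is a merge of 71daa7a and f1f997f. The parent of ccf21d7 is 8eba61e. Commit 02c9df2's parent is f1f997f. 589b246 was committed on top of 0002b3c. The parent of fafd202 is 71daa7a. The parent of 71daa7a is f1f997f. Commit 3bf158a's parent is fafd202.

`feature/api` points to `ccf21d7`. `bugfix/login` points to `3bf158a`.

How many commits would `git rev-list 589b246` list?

Walking parent pointers from 589b246: reachable set = {0002b3c, 589b246, 71daa7a, 8f21421, f1f997f}.
That is 5 commits.

5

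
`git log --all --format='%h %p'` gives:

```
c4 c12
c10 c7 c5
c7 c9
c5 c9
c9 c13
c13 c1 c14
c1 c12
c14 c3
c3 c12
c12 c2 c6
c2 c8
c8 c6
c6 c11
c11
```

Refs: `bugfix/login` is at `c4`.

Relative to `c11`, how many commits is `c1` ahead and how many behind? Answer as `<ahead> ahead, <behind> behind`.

Reachable from c1: {c1, c11, c12, c2, c6, c8}.
Reachable from c11: {c11}.
Only in c1's history (ahead): {c1, c12, c2, c6, c8} — 5.
Only in c11's history (behind): {} — 0.

5 ahead, 0 behind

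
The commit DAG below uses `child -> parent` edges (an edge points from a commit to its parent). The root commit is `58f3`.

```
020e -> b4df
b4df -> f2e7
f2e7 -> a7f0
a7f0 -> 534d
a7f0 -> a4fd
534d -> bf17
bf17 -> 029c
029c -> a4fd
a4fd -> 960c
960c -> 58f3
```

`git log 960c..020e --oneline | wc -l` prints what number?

Reachable from 020e: {020e, 029c, 534d, 58f3, 960c, a4fd, a7f0, b4df, bf17, f2e7}.
Reachable from 960c: {58f3, 960c}.
In 020e's history but not 960c's: {020e, 029c, 534d, a4fd, a7f0, b4df, bf17, f2e7} — 8 commits.

8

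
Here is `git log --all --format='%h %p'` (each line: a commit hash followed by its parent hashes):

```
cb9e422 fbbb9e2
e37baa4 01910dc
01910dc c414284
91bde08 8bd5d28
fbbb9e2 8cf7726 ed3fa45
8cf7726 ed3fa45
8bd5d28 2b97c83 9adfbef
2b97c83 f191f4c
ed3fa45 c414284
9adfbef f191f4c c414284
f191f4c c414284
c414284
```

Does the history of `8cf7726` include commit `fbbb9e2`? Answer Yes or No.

No

Ancestors of 8cf7726: {8cf7726, c414284, ed3fa45}.
fbbb9e2 is not in that set, so it is not an ancestor of 8cf7726.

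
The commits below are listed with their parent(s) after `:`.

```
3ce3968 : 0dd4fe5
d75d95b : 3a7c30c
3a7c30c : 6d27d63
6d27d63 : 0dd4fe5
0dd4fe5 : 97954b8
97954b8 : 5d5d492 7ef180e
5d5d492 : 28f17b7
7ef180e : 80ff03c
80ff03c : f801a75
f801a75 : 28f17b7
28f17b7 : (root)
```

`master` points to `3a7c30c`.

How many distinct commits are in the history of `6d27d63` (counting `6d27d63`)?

Walking parent pointers from 6d27d63: reachable set = {0dd4fe5, 28f17b7, 5d5d492, 6d27d63, 7ef180e, 80ff03c, 97954b8, f801a75}.
That is 8 commits.

8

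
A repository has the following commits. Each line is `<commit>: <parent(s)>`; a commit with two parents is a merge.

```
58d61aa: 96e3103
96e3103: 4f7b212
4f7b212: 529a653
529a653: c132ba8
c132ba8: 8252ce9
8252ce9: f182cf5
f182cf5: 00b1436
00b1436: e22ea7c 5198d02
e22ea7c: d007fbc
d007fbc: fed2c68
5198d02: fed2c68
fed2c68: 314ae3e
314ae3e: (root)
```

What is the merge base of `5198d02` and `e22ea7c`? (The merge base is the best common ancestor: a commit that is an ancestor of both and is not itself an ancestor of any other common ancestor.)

Ancestors of 5198d02: {314ae3e, 5198d02, fed2c68}.
Ancestors of e22ea7c: {314ae3e, d007fbc, e22ea7c, fed2c68}.
Common ancestors: {314ae3e, fed2c68}.
Among these, fed2c68 is not an ancestor of any other common ancestor — it is the merge base.

fed2c68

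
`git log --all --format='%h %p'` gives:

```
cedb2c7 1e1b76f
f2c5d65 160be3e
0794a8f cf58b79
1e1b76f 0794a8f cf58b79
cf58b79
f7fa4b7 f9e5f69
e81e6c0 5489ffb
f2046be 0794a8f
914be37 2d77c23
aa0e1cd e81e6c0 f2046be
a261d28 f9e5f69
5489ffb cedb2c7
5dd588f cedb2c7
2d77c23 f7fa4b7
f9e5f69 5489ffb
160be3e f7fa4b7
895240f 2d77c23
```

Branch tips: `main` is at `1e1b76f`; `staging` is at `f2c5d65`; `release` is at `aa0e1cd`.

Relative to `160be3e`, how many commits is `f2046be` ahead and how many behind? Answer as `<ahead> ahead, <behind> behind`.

1 ahead, 6 behind

Reachable from f2046be: {0794a8f, cf58b79, f2046be}.
Reachable from 160be3e: {0794a8f, 160be3e, 1e1b76f, 5489ffb, cedb2c7, cf58b79, f7fa4b7, f9e5f69}.
Only in f2046be's history (ahead): {f2046be} — 1.
Only in 160be3e's history (behind): {160be3e, 1e1b76f, 5489ffb, cedb2c7, f7fa4b7, f9e5f69} — 6.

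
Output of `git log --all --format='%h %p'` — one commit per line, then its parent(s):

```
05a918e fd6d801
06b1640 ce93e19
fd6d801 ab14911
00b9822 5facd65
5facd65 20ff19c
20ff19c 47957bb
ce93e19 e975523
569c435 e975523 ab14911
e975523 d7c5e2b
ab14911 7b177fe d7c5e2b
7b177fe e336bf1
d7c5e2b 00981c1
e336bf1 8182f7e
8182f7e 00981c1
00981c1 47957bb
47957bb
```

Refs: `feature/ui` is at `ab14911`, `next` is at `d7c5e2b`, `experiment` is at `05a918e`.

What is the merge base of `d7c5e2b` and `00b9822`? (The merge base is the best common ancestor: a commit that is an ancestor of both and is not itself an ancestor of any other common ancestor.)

47957bb

Ancestors of d7c5e2b: {00981c1, 47957bb, d7c5e2b}.
Ancestors of 00b9822: {00b9822, 20ff19c, 47957bb, 5facd65}.
Common ancestors: {47957bb}.
The only common ancestor is 47957bb, so it is the merge base.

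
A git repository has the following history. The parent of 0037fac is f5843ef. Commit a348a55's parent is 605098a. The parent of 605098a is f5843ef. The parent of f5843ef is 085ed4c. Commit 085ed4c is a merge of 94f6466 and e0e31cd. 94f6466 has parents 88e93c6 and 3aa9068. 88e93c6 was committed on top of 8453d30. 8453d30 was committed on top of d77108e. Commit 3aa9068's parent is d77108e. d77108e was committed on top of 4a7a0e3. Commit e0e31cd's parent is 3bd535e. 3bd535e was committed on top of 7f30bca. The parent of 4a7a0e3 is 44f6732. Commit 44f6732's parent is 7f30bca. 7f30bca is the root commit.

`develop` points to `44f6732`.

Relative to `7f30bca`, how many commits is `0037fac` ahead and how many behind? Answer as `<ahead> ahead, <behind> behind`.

Reachable from 0037fac: {0037fac, 085ed4c, 3aa9068, 3bd535e, 44f6732, 4a7a0e3, 7f30bca, 8453d30, 88e93c6, 94f6466, d77108e, e0e31cd, f5843ef}.
Reachable from 7f30bca: {7f30bca}.
Only in 0037fac's history (ahead): {0037fac, 085ed4c, 3aa9068, 3bd535e, 44f6732, 4a7a0e3, 8453d30, 88e93c6, 94f6466, d77108e, e0e31cd, f5843ef} — 12.
Only in 7f30bca's history (behind): {} — 0.

12 ahead, 0 behind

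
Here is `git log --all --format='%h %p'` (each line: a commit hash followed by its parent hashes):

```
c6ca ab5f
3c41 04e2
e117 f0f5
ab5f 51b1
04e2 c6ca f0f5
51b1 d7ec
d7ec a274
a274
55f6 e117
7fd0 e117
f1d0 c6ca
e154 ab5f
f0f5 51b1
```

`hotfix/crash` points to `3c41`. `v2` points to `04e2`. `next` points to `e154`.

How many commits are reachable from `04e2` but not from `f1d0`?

Reachable from 04e2: {04e2, 51b1, a274, ab5f, c6ca, d7ec, f0f5}.
Reachable from f1d0: {51b1, a274, ab5f, c6ca, d7ec, f1d0}.
In 04e2's history but not f1d0's: {04e2, f0f5} — 2 commits.

2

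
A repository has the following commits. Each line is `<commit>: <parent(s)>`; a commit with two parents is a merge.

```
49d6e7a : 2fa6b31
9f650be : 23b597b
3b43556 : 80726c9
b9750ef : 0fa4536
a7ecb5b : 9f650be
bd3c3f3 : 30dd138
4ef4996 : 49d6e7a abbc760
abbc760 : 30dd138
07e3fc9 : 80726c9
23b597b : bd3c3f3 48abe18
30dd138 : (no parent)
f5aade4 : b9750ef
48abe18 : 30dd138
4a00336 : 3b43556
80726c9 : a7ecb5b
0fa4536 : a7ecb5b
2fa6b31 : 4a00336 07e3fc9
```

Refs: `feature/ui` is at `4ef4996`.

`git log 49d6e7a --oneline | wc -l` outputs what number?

Walking parent pointers from 49d6e7a: reachable set = {07e3fc9, 23b597b, 2fa6b31, 30dd138, 3b43556, 48abe18, 49d6e7a, 4a00336, 80726c9, 9f650be, a7ecb5b, bd3c3f3}.
That is 12 commits.

12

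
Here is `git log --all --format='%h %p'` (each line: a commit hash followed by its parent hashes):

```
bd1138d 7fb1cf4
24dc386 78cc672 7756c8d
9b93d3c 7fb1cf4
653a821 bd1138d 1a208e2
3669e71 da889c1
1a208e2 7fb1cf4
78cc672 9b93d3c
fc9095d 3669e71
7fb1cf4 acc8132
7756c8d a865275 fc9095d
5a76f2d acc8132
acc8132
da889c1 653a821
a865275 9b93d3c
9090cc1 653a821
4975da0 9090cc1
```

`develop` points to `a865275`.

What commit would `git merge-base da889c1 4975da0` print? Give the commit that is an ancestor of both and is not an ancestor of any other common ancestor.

Ancestors of da889c1: {1a208e2, 653a821, 7fb1cf4, acc8132, bd1138d, da889c1}.
Ancestors of 4975da0: {1a208e2, 4975da0, 653a821, 7fb1cf4, 9090cc1, acc8132, bd1138d}.
Common ancestors: {1a208e2, 653a821, 7fb1cf4, acc8132, bd1138d}.
Among these, 653a821 is not an ancestor of any other common ancestor — it is the merge base.

653a821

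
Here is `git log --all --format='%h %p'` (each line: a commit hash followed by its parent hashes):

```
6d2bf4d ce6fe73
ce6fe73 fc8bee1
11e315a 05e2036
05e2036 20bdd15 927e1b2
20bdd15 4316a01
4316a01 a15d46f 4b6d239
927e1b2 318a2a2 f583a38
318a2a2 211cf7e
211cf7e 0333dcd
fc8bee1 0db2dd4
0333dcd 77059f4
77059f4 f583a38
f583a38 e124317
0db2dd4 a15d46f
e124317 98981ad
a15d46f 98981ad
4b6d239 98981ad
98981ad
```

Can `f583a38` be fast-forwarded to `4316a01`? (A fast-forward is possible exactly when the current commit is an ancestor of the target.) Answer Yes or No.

A fast-forward from f583a38 to 4316a01 is possible iff f583a38 is an ancestor of 4316a01.
Ancestors of 4316a01: {4316a01, 4b6d239, 98981ad, a15d46f}.
f583a38 is not among them, so fast-forward is not possible.

No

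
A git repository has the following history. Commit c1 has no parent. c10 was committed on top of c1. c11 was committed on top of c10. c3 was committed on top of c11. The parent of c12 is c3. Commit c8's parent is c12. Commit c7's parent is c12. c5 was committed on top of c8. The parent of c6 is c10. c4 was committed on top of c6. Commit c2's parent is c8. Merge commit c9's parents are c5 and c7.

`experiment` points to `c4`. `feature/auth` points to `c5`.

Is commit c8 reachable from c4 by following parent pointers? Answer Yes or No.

Ancestors of c4: {c1, c10, c4, c6}.
c8 is not in that set, so it is not an ancestor of c4.

No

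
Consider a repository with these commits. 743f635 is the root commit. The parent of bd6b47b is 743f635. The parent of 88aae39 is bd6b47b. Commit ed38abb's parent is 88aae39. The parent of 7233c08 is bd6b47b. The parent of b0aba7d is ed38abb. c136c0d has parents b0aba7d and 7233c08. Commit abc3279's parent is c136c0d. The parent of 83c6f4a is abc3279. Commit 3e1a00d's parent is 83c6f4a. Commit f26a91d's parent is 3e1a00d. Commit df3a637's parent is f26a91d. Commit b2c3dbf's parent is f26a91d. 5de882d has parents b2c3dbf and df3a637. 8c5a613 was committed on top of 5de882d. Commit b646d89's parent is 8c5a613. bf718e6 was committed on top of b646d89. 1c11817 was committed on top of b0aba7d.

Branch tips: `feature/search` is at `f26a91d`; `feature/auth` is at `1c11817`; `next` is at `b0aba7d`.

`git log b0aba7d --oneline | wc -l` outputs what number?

Walking parent pointers from b0aba7d: reachable set = {743f635, 88aae39, b0aba7d, bd6b47b, ed38abb}.
That is 5 commits.

5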